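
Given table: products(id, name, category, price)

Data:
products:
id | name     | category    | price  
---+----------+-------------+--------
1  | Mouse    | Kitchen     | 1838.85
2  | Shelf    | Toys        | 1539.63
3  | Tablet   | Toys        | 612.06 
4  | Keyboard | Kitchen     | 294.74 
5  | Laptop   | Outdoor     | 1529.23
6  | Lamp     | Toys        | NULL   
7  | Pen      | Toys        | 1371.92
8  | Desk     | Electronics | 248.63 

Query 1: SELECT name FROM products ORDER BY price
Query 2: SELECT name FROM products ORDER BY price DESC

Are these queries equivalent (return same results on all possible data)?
No, not equivalent

Query 1 returns: [('Lamp',), ('Desk',), ('Keyboard',), ('Tablet',), ('Pen',), ('Laptop',), ('Shelf',), ('Mouse',)]
Query 2 returns: [('Mouse',), ('Shelf',), ('Laptop',), ('Pen',), ('Tablet',), ('Keyboard',), ('Desk',), ('Lamp',)]

Reason: ASC vs DESC gives opposite ordering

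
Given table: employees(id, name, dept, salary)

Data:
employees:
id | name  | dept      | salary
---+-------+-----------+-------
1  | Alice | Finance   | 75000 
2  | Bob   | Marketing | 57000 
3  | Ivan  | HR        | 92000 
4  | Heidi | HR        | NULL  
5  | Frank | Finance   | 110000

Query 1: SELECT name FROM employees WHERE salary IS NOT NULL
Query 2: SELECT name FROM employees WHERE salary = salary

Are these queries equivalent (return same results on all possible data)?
Yes, equivalent

Both queries return: [('Alice',), ('Bob',), ('Frank',), ('Ivan',)]

Reason: IS NOT NULL vs self-equality (both exclude NULLs)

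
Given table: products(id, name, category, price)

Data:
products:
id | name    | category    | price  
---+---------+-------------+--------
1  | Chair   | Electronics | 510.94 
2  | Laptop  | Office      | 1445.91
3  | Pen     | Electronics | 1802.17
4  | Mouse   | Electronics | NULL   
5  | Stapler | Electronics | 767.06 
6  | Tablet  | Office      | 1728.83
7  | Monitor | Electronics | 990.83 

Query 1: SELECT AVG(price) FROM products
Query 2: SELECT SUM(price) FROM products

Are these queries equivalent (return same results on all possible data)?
No, not equivalent

Query 1 returns: [(1207.6233333333332,)]
Query 2 returns: [(7245.74,)]

Reason: AVG vs SUM give different aggregate values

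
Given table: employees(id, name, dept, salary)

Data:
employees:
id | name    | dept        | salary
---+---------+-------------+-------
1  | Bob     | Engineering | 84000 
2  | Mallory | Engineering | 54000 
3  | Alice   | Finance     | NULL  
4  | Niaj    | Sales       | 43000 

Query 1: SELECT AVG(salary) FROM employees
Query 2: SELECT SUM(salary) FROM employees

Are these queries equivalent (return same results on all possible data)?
No, not equivalent

Query 1 returns: [(60333.333333333336,)]
Query 2 returns: [(181000,)]

Reason: AVG vs SUM give different aggregate values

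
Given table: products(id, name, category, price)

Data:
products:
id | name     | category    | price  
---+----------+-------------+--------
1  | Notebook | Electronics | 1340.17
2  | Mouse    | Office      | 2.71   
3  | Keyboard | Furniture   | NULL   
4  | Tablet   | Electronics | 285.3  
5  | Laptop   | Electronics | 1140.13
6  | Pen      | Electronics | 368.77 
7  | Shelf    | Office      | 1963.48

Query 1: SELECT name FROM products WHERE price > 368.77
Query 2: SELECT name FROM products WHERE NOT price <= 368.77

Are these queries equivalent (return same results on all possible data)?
Yes, equivalent

Both queries return: [('Laptop',), ('Notebook',), ('Shelf',)]

Reason: Both filter price > 368.77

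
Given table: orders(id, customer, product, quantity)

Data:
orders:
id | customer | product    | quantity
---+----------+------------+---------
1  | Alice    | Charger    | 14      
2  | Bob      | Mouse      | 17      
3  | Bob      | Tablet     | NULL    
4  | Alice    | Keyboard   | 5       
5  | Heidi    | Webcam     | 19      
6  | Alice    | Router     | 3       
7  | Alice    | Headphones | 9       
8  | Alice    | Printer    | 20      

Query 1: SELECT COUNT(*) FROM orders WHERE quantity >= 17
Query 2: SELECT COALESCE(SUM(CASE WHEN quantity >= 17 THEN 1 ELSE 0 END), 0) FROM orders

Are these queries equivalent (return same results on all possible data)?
Yes, equivalent

Both queries return: [(3,)]

Reason: COUNT with WHERE vs conditional SUM (COALESCE handles empty-table NULL)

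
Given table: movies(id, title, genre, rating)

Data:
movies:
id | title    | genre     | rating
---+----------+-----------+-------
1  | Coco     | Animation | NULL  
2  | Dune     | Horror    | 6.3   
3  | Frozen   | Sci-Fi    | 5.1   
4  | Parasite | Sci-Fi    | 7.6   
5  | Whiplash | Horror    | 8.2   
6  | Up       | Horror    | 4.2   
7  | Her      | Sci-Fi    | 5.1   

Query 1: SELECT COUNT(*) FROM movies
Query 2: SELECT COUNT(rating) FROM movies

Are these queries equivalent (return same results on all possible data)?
No, not equivalent

Query 1 returns: [(7,)]
Query 2 returns: [(6,)]

Reason: COUNT(*) includes NULLs, COUNT(column) excludes them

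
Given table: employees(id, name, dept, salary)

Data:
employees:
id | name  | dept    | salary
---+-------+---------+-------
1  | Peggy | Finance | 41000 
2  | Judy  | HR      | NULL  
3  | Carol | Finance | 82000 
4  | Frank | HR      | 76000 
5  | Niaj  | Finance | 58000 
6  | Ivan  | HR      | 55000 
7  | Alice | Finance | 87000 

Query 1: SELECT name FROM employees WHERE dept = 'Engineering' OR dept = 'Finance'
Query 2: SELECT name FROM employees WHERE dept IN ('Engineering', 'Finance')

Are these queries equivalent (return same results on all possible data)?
Yes, equivalent

Both queries return: [('Alice',), ('Carol',), ('Niaj',), ('Peggy',)]

Reason: OR vs IN are equivalent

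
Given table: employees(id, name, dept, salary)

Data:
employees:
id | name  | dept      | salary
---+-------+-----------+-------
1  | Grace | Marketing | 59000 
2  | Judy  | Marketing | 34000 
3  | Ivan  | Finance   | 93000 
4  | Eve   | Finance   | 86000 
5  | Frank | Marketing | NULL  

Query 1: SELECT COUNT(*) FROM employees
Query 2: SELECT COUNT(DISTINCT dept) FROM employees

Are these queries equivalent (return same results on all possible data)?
No, not equivalent

Query 1 returns: [(5,)]
Query 2 returns: [(2,)]

Reason: COUNT(*) counts rows, COUNT(DISTINCT dept) counts unique depts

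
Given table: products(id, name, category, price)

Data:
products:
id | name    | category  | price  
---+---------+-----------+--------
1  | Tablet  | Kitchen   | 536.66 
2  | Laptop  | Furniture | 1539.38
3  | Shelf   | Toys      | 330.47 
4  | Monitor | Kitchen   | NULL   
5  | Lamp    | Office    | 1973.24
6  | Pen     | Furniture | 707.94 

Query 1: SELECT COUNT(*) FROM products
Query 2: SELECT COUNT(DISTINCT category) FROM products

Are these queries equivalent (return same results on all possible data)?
No, not equivalent

Query 1 returns: [(6,)]
Query 2 returns: [(4,)]

Reason: COUNT(*) counts rows, COUNT(DISTINCT category) counts unique categorys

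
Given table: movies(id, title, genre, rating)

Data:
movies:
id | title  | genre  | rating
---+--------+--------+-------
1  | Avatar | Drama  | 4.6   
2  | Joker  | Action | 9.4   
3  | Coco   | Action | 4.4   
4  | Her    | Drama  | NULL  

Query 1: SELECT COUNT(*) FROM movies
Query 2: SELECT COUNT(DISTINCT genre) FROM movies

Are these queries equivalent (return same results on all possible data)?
No, not equivalent

Query 1 returns: [(4,)]
Query 2 returns: [(2,)]

Reason: COUNT(*) counts rows, COUNT(DISTINCT genre) counts unique genres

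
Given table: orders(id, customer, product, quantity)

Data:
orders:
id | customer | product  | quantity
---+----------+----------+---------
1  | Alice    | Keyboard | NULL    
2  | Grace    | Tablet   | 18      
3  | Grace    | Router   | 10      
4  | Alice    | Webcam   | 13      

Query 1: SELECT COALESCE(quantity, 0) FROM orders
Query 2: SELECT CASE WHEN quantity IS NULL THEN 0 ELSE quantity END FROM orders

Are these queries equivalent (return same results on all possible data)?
Yes, equivalent

Both queries return: [(0,), (10,), (13,), (18,)]

Reason: COALESCE vs CASE for NULL handling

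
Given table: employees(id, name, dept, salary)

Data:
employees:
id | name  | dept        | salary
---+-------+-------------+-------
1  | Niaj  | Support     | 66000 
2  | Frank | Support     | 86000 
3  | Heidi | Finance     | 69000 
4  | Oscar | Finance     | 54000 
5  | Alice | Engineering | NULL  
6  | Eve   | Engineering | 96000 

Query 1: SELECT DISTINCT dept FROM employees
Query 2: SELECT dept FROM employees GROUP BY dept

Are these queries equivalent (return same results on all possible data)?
Yes, equivalent

Both queries return: [('Engineering',), ('Finance',), ('Support',)]

Reason: Both get unique depts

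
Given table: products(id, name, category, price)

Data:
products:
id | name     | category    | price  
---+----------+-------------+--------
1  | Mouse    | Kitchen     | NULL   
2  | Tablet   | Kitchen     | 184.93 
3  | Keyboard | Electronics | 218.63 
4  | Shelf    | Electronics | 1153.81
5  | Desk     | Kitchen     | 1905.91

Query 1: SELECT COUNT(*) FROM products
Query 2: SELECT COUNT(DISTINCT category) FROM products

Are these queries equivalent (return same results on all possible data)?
No, not equivalent

Query 1 returns: [(5,)]
Query 2 returns: [(2,)]

Reason: COUNT(*) counts rows, COUNT(DISTINCT category) counts unique categorys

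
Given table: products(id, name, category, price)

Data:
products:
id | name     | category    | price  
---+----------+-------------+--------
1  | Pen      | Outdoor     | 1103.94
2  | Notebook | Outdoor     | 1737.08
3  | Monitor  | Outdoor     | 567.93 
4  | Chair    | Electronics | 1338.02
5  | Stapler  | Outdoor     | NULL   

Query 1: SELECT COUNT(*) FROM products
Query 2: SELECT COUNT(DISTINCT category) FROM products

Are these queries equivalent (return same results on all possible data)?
No, not equivalent

Query 1 returns: [(5,)]
Query 2 returns: [(2,)]

Reason: COUNT(*) counts rows, COUNT(DISTINCT category) counts unique categorys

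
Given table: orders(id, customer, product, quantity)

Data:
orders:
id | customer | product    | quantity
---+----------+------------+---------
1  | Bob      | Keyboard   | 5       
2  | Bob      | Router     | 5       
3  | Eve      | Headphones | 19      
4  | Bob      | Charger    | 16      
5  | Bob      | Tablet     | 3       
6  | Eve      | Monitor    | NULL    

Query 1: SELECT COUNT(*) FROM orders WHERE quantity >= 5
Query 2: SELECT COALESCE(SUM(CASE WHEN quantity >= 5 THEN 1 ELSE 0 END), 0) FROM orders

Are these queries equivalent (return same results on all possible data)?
Yes, equivalent

Both queries return: [(4,)]

Reason: COUNT with WHERE vs conditional SUM (COALESCE handles empty-table NULL)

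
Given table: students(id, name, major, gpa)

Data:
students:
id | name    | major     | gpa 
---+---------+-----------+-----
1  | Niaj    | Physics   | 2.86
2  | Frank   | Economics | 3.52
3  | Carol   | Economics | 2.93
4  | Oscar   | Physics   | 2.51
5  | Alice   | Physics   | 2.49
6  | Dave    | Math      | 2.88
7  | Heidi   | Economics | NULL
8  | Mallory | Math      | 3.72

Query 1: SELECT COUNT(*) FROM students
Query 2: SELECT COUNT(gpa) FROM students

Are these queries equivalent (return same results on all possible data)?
No, not equivalent

Query 1 returns: [(8,)]
Query 2 returns: [(7,)]

Reason: COUNT(*) includes NULLs, COUNT(column) excludes them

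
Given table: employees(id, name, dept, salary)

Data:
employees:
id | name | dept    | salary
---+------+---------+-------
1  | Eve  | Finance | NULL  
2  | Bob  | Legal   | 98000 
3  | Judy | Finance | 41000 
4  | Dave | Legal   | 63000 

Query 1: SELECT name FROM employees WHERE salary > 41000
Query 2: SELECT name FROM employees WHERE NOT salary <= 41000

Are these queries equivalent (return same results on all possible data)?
Yes, equivalent

Both queries return: [('Bob',), ('Dave',)]

Reason: Both filter salary > 41000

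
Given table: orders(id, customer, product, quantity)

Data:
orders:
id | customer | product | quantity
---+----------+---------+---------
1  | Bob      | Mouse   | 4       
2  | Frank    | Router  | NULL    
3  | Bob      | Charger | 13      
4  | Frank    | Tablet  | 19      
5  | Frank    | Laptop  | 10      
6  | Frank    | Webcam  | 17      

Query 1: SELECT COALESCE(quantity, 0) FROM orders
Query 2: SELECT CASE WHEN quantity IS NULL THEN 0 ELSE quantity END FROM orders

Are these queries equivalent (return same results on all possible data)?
Yes, equivalent

Both queries return: [(0,), (4,), (10,), (13,), (17,), (19,)]

Reason: COALESCE vs CASE for NULL handling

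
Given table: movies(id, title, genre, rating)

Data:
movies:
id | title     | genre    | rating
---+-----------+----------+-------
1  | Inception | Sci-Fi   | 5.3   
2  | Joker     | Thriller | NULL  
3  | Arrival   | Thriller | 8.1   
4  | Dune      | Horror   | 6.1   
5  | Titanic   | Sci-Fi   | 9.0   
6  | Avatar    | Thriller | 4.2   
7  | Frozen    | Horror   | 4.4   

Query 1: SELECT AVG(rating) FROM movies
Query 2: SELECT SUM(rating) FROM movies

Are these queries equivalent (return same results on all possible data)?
No, not equivalent

Query 1 returns: [(6.183333333333334,)]
Query 2 returns: [(37.1,)]

Reason: AVG vs SUM give different aggregate values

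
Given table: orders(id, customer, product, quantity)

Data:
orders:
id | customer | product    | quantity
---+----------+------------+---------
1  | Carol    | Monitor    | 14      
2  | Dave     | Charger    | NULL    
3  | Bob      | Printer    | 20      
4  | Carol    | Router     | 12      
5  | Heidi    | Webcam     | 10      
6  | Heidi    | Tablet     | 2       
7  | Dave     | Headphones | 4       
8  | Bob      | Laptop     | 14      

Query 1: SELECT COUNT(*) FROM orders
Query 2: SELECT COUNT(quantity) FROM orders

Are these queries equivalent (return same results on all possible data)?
No, not equivalent

Query 1 returns: [(8,)]
Query 2 returns: [(7,)]

Reason: COUNT(*) includes NULLs, COUNT(column) excludes them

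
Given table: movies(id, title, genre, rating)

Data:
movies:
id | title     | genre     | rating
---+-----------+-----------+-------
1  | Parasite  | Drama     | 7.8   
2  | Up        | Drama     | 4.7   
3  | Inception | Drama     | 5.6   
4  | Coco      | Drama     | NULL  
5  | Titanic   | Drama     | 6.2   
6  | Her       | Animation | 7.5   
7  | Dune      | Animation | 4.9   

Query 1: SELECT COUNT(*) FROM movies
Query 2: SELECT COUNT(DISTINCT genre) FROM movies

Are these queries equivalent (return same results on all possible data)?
No, not equivalent

Query 1 returns: [(7,)]
Query 2 returns: [(2,)]

Reason: COUNT(*) counts rows, COUNT(DISTINCT genre) counts unique genres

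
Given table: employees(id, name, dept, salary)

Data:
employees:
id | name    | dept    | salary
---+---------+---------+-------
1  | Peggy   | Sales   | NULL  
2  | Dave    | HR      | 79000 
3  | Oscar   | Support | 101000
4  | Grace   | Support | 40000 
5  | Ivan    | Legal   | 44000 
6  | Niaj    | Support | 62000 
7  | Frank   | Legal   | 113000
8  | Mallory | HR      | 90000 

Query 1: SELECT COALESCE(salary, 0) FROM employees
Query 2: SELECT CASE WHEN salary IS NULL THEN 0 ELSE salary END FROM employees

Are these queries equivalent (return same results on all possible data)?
Yes, equivalent

Both queries return: [(0,), (40000,), (44000,), (62000,), (79000,), (90000,), (101000,), (113000,)]

Reason: COALESCE vs CASE for NULL handling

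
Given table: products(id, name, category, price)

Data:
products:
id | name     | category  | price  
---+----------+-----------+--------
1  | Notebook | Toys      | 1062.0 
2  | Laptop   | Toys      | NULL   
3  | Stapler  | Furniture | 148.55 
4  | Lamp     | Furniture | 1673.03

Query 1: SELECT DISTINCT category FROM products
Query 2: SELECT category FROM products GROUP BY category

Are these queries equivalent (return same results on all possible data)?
Yes, equivalent

Both queries return: [('Furniture',), ('Toys',)]

Reason: Both get unique categorys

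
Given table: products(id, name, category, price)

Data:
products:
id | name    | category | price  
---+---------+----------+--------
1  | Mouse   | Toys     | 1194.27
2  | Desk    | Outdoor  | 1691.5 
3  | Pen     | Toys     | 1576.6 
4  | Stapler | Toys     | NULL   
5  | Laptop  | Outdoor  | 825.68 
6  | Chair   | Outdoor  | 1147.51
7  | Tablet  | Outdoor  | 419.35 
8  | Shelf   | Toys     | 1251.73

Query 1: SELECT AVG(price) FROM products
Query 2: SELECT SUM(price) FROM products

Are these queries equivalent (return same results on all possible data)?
No, not equivalent

Query 1 returns: [(1158.0914285714284,)]
Query 2 returns: [(8106.639999999999,)]

Reason: AVG vs SUM give different aggregate values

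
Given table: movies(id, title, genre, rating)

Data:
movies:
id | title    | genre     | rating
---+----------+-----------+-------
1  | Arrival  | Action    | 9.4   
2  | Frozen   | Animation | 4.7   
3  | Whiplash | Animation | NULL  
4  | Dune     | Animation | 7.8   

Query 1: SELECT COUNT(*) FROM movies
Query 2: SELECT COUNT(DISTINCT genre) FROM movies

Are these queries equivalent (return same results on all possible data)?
No, not equivalent

Query 1 returns: [(4,)]
Query 2 returns: [(2,)]

Reason: COUNT(*) counts rows, COUNT(DISTINCT genre) counts unique genres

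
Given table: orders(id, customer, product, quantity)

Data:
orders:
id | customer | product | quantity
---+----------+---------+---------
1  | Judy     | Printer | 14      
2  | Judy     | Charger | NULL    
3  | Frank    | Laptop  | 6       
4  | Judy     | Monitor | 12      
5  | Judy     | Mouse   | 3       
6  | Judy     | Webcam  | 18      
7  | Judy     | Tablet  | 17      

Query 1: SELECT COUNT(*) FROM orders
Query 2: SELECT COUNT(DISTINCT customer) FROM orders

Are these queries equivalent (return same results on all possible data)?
No, not equivalent

Query 1 returns: [(7,)]
Query 2 returns: [(2,)]

Reason: COUNT(*) counts rows, COUNT(DISTINCT customer) counts unique customers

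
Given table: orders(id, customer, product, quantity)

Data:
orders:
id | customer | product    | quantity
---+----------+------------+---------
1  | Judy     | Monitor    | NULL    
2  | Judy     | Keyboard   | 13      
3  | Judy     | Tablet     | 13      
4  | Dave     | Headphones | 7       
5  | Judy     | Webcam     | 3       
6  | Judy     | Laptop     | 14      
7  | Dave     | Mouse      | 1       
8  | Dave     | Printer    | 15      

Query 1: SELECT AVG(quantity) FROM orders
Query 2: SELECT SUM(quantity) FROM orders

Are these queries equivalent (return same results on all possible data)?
No, not equivalent

Query 1 returns: [(9.428571428571429,)]
Query 2 returns: [(66,)]

Reason: AVG vs SUM give different aggregate values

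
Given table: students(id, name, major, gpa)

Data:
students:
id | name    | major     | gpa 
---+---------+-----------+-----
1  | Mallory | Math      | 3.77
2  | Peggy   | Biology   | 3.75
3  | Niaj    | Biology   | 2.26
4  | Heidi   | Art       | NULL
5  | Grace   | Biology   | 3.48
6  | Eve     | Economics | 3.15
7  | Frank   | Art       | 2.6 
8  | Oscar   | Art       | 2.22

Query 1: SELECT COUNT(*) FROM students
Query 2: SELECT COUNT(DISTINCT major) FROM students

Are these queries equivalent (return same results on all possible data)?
No, not equivalent

Query 1 returns: [(8,)]
Query 2 returns: [(4,)]

Reason: COUNT(*) counts rows, COUNT(DISTINCT major) counts unique majors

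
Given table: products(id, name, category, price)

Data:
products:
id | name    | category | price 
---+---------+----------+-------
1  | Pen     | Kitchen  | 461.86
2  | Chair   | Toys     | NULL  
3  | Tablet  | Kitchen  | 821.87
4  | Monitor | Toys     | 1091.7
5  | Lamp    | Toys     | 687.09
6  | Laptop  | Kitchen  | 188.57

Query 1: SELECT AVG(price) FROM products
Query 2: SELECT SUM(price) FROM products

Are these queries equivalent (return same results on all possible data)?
No, not equivalent

Query 1 returns: [(650.2180000000001,)]
Query 2 returns: [(3251.09,)]

Reason: AVG vs SUM give different aggregate values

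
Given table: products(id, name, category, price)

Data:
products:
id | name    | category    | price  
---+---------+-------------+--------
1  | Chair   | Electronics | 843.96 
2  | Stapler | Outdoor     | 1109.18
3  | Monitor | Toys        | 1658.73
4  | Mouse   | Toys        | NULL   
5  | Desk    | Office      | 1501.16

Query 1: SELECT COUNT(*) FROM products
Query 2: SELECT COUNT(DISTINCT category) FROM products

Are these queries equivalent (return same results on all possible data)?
No, not equivalent

Query 1 returns: [(5,)]
Query 2 returns: [(4,)]

Reason: COUNT(*) counts rows, COUNT(DISTINCT category) counts unique categorys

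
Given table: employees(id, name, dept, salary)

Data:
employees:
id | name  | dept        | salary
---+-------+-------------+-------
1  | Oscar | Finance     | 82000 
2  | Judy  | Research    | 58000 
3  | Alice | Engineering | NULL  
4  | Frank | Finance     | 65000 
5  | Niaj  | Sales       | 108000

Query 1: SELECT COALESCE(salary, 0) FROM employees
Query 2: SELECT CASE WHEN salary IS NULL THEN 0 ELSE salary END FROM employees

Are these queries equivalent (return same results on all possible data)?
Yes, equivalent

Both queries return: [(0,), (58000,), (65000,), (82000,), (108000,)]

Reason: COALESCE vs CASE for NULL handling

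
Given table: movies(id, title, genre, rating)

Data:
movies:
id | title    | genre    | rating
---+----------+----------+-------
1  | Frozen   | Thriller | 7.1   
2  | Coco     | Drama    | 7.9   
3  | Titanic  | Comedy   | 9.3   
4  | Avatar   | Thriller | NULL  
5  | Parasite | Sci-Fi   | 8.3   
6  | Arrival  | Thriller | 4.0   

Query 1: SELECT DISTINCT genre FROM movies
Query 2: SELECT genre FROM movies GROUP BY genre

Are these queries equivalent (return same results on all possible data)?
Yes, equivalent

Both queries return: [('Comedy',), ('Drama',), ('Sci-Fi',), ('Thriller',)]

Reason: Both get unique genres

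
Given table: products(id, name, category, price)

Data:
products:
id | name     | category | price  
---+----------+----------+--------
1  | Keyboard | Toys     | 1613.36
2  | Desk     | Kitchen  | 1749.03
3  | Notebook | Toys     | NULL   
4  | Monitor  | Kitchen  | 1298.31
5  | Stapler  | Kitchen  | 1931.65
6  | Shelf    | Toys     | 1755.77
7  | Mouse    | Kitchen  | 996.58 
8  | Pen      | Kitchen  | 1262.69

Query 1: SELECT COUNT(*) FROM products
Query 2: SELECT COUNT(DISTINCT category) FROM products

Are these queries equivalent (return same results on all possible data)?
No, not equivalent

Query 1 returns: [(8,)]
Query 2 returns: [(2,)]

Reason: COUNT(*) counts rows, COUNT(DISTINCT category) counts unique categorys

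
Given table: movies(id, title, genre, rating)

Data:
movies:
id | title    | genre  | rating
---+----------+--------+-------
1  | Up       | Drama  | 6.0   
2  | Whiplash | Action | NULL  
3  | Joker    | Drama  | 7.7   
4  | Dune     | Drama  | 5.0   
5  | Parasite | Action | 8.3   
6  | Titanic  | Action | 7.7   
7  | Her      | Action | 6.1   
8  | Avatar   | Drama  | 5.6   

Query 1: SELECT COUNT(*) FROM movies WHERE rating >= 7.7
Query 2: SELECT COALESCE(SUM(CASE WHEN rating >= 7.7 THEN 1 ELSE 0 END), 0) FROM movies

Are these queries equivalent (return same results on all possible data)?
Yes, equivalent

Both queries return: [(3,)]

Reason: COUNT with WHERE vs conditional SUM (COALESCE handles empty-table NULL)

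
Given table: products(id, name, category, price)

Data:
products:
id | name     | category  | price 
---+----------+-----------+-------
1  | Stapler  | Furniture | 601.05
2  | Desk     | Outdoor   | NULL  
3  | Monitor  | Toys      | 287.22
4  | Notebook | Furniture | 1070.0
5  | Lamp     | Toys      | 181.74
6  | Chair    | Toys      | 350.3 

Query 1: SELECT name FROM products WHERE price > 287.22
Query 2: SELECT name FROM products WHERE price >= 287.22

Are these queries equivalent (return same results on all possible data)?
No, not equivalent

Query 1 returns: [('Stapler',), ('Notebook',), ('Chair',)]
Query 2 returns: [('Stapler',), ('Monitor',), ('Notebook',), ('Chair',)]

Reason: > vs >= gives different results when price = 287.22 exists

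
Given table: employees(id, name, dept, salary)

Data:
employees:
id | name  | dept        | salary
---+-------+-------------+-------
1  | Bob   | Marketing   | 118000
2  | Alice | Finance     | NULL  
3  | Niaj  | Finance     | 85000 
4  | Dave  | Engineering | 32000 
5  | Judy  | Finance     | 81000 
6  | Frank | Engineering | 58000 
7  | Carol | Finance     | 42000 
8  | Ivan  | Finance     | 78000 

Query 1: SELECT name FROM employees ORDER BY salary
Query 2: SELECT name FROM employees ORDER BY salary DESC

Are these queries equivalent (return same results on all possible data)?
No, not equivalent

Query 1 returns: [('Alice',), ('Dave',), ('Carol',), ('Frank',), ('Ivan',), ('Judy',), ('Niaj',), ('Bob',)]
Query 2 returns: [('Bob',), ('Niaj',), ('Judy',), ('Ivan',), ('Frank',), ('Carol',), ('Dave',), ('Alice',)]

Reason: ASC vs DESC gives opposite ordering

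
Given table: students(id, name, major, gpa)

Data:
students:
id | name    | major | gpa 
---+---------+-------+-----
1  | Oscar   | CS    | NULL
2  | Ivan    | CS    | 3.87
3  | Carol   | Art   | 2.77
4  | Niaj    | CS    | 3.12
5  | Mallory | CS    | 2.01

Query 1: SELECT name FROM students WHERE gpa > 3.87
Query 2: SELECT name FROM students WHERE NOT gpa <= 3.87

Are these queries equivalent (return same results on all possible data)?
Yes, equivalent

Both queries return: []

Reason: Both filter gpa > 3.87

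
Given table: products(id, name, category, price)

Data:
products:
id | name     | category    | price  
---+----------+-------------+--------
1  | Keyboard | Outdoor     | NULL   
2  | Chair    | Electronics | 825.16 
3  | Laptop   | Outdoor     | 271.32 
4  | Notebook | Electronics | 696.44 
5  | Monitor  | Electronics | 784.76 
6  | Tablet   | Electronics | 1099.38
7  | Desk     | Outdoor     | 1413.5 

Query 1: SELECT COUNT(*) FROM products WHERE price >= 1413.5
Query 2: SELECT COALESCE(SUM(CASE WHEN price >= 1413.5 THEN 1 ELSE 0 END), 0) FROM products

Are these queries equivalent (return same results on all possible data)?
Yes, equivalent

Both queries return: [(1,)]

Reason: COUNT with WHERE vs conditional SUM (COALESCE handles empty-table NULL)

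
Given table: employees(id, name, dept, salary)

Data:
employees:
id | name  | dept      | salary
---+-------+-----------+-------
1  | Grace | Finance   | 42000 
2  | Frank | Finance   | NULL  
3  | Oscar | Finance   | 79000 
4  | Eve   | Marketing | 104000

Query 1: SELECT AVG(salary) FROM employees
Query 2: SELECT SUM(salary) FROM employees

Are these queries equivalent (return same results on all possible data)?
No, not equivalent

Query 1 returns: [(75000.0,)]
Query 2 returns: [(225000,)]

Reason: AVG vs SUM give different aggregate values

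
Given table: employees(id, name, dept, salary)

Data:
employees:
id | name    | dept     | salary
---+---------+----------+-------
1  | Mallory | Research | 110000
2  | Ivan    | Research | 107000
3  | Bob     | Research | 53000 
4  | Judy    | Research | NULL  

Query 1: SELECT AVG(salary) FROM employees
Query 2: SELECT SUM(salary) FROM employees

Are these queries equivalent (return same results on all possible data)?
No, not equivalent

Query 1 returns: [(90000.0,)]
Query 2 returns: [(270000,)]

Reason: AVG vs SUM give different aggregate values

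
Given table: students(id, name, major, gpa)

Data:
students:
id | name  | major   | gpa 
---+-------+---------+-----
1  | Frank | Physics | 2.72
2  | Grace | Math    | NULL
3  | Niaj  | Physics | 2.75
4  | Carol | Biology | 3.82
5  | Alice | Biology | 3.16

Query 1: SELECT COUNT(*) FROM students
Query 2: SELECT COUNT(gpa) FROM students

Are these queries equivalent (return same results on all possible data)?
No, not equivalent

Query 1 returns: [(5,)]
Query 2 returns: [(4,)]

Reason: COUNT(*) includes NULLs, COUNT(column) excludes them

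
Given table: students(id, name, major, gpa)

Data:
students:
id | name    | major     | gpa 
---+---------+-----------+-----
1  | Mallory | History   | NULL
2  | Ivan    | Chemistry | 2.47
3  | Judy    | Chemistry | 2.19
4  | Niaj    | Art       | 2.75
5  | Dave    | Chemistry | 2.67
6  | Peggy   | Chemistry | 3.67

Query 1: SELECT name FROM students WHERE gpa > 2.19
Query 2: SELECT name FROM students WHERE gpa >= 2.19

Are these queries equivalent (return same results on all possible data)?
No, not equivalent

Query 1 returns: [('Ivan',), ('Niaj',), ('Dave',), ('Peggy',)]
Query 2 returns: [('Ivan',), ('Judy',), ('Niaj',), ('Dave',), ('Peggy',)]

Reason: > vs >= gives different results when gpa = 2.19 exists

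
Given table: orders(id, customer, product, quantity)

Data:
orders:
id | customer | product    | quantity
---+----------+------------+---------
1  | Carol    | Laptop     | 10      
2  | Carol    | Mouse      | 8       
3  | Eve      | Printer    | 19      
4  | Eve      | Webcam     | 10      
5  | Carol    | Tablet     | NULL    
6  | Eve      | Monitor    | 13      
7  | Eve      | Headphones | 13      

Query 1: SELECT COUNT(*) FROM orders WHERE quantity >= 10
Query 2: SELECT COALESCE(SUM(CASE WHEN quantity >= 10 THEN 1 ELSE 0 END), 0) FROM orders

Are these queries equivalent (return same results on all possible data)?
Yes, equivalent

Both queries return: [(5,)]

Reason: COUNT with WHERE vs conditional SUM (COALESCE handles empty-table NULL)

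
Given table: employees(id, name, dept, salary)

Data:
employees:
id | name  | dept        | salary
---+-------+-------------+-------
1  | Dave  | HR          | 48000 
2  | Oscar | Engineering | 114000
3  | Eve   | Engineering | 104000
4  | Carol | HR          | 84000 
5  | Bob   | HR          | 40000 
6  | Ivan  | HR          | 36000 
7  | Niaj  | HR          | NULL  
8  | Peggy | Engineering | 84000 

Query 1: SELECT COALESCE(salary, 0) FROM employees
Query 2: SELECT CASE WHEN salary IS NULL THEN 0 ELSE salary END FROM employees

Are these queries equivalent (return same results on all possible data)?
Yes, equivalent

Both queries return: [(0,), (36000,), (40000,), (48000,), (84000,), (84000,), (104000,), (114000,)]

Reason: COALESCE vs CASE for NULL handling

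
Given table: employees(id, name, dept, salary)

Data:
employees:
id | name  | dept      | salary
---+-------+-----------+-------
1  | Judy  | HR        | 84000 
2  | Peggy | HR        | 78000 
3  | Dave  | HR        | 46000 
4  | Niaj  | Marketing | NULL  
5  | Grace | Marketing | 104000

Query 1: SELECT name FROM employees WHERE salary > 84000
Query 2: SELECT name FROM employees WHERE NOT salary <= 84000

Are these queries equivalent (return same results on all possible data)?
Yes, equivalent

Both queries return: [('Grace',)]

Reason: Both filter salary > 84000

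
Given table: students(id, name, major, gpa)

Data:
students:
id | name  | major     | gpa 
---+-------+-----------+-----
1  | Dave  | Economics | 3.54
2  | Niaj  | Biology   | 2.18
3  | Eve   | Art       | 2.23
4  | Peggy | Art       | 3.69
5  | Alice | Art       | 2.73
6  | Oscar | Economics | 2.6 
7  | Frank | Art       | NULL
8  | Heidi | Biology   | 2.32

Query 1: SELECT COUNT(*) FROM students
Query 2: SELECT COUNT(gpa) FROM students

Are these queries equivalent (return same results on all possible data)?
No, not equivalent

Query 1 returns: [(8,)]
Query 2 returns: [(7,)]

Reason: COUNT(*) includes NULLs, COUNT(column) excludes them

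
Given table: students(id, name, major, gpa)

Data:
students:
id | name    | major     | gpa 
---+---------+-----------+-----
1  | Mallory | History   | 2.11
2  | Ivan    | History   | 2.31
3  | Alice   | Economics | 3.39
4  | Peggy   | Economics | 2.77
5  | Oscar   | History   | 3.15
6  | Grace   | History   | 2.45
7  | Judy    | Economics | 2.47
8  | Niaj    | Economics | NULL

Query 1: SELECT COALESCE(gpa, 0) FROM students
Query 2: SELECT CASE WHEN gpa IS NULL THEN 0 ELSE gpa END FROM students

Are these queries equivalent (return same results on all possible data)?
Yes, equivalent

Both queries return: [(0,), (2.11,), (2.31,), (2.45,), (2.47,), (2.77,), (3.15,), (3.39,)]

Reason: COALESCE vs CASE for NULL handling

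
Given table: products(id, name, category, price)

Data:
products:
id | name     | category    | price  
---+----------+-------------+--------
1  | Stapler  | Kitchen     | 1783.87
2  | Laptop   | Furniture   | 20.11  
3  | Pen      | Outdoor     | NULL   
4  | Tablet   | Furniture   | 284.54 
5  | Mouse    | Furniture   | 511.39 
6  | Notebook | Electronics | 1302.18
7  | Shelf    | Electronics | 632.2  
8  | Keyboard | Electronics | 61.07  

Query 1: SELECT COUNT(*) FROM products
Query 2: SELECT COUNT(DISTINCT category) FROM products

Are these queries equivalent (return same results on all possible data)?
No, not equivalent

Query 1 returns: [(8,)]
Query 2 returns: [(4,)]

Reason: COUNT(*) counts rows, COUNT(DISTINCT category) counts unique categorys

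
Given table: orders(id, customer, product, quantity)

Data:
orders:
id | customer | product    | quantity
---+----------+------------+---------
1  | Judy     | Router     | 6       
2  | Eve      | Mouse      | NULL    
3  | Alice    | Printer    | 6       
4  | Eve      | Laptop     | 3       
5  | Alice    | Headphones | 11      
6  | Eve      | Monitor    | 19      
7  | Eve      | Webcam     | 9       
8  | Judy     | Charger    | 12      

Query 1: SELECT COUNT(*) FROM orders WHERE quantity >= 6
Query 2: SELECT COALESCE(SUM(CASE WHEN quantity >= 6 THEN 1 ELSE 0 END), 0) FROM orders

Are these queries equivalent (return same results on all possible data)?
Yes, equivalent

Both queries return: [(6,)]

Reason: COUNT with WHERE vs conditional SUM (COALESCE handles empty-table NULL)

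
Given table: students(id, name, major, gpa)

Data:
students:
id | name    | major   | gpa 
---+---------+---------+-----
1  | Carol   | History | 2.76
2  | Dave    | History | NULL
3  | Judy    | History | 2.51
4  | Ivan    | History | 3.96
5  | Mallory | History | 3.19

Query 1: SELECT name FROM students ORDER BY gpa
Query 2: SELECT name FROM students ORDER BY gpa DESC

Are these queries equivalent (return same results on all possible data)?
No, not equivalent

Query 1 returns: [('Dave',), ('Judy',), ('Carol',), ('Mallory',), ('Ivan',)]
Query 2 returns: [('Ivan',), ('Mallory',), ('Carol',), ('Judy',), ('Dave',)]

Reason: ASC vs DESC gives opposite ordering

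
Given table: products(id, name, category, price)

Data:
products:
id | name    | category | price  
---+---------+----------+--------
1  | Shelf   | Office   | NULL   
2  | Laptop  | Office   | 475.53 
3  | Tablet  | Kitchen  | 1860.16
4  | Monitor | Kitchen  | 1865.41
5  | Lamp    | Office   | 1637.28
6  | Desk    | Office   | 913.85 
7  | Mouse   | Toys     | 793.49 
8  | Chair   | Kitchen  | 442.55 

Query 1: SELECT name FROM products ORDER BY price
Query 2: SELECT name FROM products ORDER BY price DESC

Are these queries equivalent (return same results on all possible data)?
No, not equivalent

Query 1 returns: [('Shelf',), ('Chair',), ('Laptop',), ('Mouse',), ('Desk',), ('Lamp',), ('Tablet',), ('Monitor',)]
Query 2 returns: [('Monitor',), ('Tablet',), ('Lamp',), ('Desk',), ('Mouse',), ('Laptop',), ('Chair',), ('Shelf',)]

Reason: ASC vs DESC gives opposite ordering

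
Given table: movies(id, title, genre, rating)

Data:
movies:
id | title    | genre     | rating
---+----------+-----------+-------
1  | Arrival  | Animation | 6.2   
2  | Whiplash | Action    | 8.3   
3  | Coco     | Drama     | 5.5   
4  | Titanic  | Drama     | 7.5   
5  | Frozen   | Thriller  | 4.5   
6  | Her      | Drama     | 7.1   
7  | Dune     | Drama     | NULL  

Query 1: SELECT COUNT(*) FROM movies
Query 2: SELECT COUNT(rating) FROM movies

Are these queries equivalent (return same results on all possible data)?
No, not equivalent

Query 1 returns: [(7,)]
Query 2 returns: [(6,)]

Reason: COUNT(*) includes NULLs, COUNT(column) excludes them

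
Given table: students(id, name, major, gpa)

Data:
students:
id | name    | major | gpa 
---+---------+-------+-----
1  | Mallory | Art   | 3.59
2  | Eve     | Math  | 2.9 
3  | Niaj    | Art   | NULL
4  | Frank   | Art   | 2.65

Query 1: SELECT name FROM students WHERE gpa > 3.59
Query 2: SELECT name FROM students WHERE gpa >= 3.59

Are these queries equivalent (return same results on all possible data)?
No, not equivalent

Query 1 returns: []
Query 2 returns: [('Mallory',)]

Reason: > vs >= gives different results when gpa = 3.59 exists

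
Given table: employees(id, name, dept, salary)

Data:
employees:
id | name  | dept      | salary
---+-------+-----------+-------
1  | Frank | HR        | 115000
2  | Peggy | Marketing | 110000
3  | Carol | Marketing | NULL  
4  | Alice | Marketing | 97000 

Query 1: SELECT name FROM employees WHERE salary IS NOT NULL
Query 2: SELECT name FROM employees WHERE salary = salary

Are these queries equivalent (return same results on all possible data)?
Yes, equivalent

Both queries return: [('Alice',), ('Frank',), ('Peggy',)]

Reason: IS NOT NULL vs self-equality (both exclude NULLs)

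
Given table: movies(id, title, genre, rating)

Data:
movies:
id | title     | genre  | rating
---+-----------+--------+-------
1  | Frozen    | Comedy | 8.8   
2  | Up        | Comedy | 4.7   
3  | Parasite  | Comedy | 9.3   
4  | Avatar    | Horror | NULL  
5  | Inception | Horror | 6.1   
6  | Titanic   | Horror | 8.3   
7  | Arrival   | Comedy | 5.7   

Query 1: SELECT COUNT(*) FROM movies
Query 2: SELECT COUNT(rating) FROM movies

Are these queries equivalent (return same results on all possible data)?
No, not equivalent

Query 1 returns: [(7,)]
Query 2 returns: [(6,)]

Reason: COUNT(*) includes NULLs, COUNT(column) excludes them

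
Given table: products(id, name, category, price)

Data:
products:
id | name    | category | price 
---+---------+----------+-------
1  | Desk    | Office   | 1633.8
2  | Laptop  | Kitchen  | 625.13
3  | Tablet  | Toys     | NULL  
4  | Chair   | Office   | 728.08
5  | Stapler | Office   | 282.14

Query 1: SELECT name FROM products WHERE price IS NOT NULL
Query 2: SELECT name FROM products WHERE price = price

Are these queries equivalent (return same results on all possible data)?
Yes, equivalent

Both queries return: [('Chair',), ('Desk',), ('Laptop',), ('Stapler',)]

Reason: IS NOT NULL vs self-equality (both exclude NULLs)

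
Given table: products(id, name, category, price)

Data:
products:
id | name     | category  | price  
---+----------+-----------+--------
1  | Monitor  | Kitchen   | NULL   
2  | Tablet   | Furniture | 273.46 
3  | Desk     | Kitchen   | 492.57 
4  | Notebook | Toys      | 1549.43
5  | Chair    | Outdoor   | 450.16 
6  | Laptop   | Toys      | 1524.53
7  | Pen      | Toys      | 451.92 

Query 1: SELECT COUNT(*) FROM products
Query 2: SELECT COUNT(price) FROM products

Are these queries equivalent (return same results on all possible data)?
No, not equivalent

Query 1 returns: [(7,)]
Query 2 returns: [(6,)]

Reason: COUNT(*) includes NULLs, COUNT(column) excludes them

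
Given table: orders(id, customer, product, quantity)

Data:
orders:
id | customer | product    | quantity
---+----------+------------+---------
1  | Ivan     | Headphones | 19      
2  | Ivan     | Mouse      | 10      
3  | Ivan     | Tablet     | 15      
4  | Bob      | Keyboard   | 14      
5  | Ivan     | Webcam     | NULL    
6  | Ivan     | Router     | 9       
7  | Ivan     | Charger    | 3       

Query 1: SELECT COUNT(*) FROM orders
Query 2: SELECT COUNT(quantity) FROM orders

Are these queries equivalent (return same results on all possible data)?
No, not equivalent

Query 1 returns: [(7,)]
Query 2 returns: [(6,)]

Reason: COUNT(*) includes NULLs, COUNT(column) excludes them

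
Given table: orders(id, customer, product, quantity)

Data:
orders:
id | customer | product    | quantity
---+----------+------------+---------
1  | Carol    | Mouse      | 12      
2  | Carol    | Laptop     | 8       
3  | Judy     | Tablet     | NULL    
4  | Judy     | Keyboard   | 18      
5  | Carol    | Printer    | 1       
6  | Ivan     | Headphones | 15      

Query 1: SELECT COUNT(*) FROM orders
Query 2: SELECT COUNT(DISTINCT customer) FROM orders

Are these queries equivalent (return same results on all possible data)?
No, not equivalent

Query 1 returns: [(6,)]
Query 2 returns: [(3,)]

Reason: COUNT(*) counts rows, COUNT(DISTINCT customer) counts unique customers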